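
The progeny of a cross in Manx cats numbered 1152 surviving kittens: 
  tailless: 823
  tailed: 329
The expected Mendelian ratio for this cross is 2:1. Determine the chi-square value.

Expected counts for N = 1152 under a 2:1 ratio (total parts = 3):
  tailless: 1152 × 2/3 = 768
  tailed: 1152 × 1/3 = 384
χ² = Σ (O − E)² / E
  tailless: (823 − 768)² / 768 = 3.9388
  tailed: (329 − 384)² / 384 = 7.8776
χ² = 3.9388 + 7.8776 = 11.8164 ≈ 11.816

11.816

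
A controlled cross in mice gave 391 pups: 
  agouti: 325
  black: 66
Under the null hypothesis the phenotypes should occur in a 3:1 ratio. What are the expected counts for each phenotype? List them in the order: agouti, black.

Total ratio parts = 4. Expected numbers out of 391:
  agouti: 391 × 3/4 = 293.25
  black: 391 × 1/4 = 97.75

293.25, 97.75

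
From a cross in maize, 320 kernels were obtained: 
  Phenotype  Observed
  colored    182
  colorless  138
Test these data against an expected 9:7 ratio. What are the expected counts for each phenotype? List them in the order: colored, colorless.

180, 140

The 9:7 ratio has 16 parts, so with N = 320 the expected counts are:
  colored: 320 × 9/16 = 180
  colorless: 320 × 7/16 = 140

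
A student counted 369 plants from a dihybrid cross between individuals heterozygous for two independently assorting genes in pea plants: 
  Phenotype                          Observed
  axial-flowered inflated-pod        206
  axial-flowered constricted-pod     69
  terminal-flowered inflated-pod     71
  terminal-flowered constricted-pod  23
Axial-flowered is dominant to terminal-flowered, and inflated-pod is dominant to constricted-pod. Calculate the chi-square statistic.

A dihybrid F₂ with independent assortment and complete dominance at both loci gives a 9:3:3:1 phenotypic ratio.
Under the 9:3:3:1 hypothesis (Σ ratio = 16, N = 369):
  axial-flowered inflated-pod: 369 × 9/16 = 207.5625
  axial-flowered constricted-pod: 369 × 3/16 = 69.1875
  terminal-flowered inflated-pod: 369 × 3/16 = 69.1875
  terminal-flowered constricted-pod: 369 × 1/16 = 23.0625
χ² = Σ (O − E)² / E
  axial-flowered inflated-pod: (206 − 207.5625)² / 207.5625 = 0.0118
  axial-flowered constricted-pod: (69 − 69.1875)² / 69.1875 = 0.0005
  terminal-flowered inflated-pod: (71 − 69.1875)² / 69.1875 = 0.0475
  terminal-flowered constricted-pod: (23 − 23.0625)² / 23.0625 = 0.0002
χ² = 0.0118 + 0.0005 + 0.0475 + 0.0002 = 0.060

0.060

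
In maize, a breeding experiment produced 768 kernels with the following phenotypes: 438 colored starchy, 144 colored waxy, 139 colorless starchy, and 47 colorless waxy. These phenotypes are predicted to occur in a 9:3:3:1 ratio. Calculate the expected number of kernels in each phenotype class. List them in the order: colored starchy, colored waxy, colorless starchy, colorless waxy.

432, 144, 144, 48

The 9:3:3:1 ratio has 16 parts, so with N = 768 the expected counts are:
  colored starchy: 768 × 9/16 = 432
  colored waxy: 768 × 3/16 = 144
  colorless starchy: 768 × 3/16 = 144
  colorless waxy: 768 × 1/16 = 48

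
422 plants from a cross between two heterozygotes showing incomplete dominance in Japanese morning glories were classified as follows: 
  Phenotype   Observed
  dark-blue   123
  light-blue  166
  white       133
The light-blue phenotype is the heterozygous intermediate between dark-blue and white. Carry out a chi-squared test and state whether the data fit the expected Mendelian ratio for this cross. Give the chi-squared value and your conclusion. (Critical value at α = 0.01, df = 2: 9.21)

19.668; not consistent

With incomplete dominance, a heterozygote × heterozygote cross gives a 1:2:1 phenotypic ratio.
Under the 1:2:1 hypothesis (Σ ratio = 4, N = 422):
  dark-blue: 422 × 1/4 = 105.5
  light-blue: 422 × 2/4 = 211
  white: 422 × 1/4 = 105.5
χ² = Σ (O − E)² / E
  dark-blue: (123 − 105.5)² / 105.5 = 2.9028
  light-blue: (166 − 211)² / 211 = 9.5972
  white: (133 − 105.5)² / 105.5 = 7.1682
χ² = 2.9028 + 9.5972 + 7.1682 = 19.6682 ≈ 19.668
Degrees of freedom = 3 − 1 = 2; critical value at α = 0.01 is 9.21.
Since 19.668 > 9.21, we reject the null hypothesis — the data do not fit the 1:2:1 ratio.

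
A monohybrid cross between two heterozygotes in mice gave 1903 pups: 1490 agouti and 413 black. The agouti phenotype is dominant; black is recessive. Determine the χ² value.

11.035

For a monohybrid cross between heterozygotes with complete dominance, the expected phenotypic ratio is 3:1.
Under the 3:1 hypothesis (Σ ratio = 4, N = 1903):
  agouti: 1903 × 3/4 = 1427.25
  black: 1903 × 1/4 = 475.75
χ² = Σ (O − E)² / E
  agouti: (1490 − 1427.25)² / 1427.25 = 2.7588
  black: (413 − 475.75)² / 475.75 = 8.2765
χ² = 2.7588 + 8.2765 = 11.0353 ≈ 11.035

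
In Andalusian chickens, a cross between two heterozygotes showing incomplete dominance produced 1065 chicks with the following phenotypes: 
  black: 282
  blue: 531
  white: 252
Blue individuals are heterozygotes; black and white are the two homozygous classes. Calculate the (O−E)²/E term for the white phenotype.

With incomplete dominance, a heterozygote × heterozygote cross gives a 1:2:1 phenotypic ratio.
Under the 1:2:1 hypothesis (Σ ratio = 4, N = 1065):
  black: 1065 × 1/4 = 266.25
  blue: 1065 × 2/4 = 532.5
  white: 1065 × 1/4 = 266.25
Contribution of white: (252 − 266.25)² / 266.25 = 0.7627

0.763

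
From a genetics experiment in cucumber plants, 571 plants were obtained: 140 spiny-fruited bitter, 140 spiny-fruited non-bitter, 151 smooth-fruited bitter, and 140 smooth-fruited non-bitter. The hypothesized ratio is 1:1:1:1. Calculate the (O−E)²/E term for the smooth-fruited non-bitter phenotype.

Total ratio parts = 4. Expected numbers out of 571:
  spiny-fruited bitter: 571 × 1/4 = 142.75
  spiny-fruited non-bitter: 571 × 1/4 = 142.75
  smooth-fruited bitter: 571 × 1/4 = 142.75
  smooth-fruited non-bitter: 571 × 1/4 = 142.75
Contribution of smooth-fruited non-bitter: (140 − 142.75)² / 142.75 = 0.0530

0.053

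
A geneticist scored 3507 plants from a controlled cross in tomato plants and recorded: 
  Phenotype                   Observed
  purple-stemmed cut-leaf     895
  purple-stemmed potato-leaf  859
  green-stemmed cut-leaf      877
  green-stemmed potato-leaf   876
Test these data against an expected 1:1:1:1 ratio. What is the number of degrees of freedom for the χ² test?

A goodness-of-fit test with 4 phenotype classes has df = 4 − 1 = 3.

3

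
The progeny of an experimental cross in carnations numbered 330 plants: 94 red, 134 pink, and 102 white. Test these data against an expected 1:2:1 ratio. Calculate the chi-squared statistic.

Total ratio parts = 4. Expected numbers out of 330:
  red: 330 × 1/4 = 82.5
  pink: 330 × 2/4 = 165
  white: 330 × 1/4 = 82.5
χ² = Σ (O − E)² / E
  red: (94 − 82.5)² / 82.5 = 1.6030
  pink: (134 − 165)² / 165 = 5.8242
  white: (102 − 82.5)² / 82.5 = 4.6091
χ² = 1.6030 + 5.8242 + 4.6091 = 12.0363 ≈ 12.036

12.036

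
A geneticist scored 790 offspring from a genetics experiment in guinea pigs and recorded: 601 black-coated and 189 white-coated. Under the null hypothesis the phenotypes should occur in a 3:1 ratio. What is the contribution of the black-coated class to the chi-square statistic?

Expected counts for N = 790 under a 3:1 ratio (total parts = 4):
  black-coated: 790 × 3/4 = 592.5
  white-coated: 790 × 1/4 = 197.5
Contribution of black-coated: (601 − 592.5)² / 592.5 = 0.1219

0.122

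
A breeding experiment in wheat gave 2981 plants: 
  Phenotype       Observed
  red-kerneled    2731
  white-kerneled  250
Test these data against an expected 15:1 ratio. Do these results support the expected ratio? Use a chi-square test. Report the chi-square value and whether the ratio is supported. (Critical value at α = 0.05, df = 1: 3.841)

Under the 15:1 hypothesis (Σ ratio = 16, N = 2981):
  red-kerneled: 2981 × 15/16 = 2794.6875
  white-kerneled: 2981 × 1/16 = 186.3125
χ² = Σ (O − E)² / E
  red-kerneled: (2731 − 2794.6875)² / 2794.6875 = 1.4514
  white-kerneled: (250 − 186.3125)² / 186.3125 = 21.7704
χ² = 1.4514 + 21.7704 = 23.2218 ≈ 23.222
Degrees of freedom = 2 − 1 = 1; critical value at α = 0.05 is 3.841.
Since 23.222 > 3.841, we reject the null hypothesis — the data do not fit the 15:1 ratio.

23.222; not consistent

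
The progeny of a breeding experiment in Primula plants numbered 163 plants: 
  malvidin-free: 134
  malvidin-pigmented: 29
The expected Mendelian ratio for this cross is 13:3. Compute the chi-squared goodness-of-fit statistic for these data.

Expected counts for N = 163 under a 13:3 ratio (total parts = 16):
  malvidin-free: 163 × 13/16 = 132.4375
  malvidin-pigmented: 163 × 3/16 = 30.5625
χ² = Σ (O − E)² / E
  malvidin-free: (134 − 132.4375)² / 132.4375 = 0.0184
  malvidin-pigmented: (29 − 30.5625)² / 30.5625 = 0.0799
χ² = 0.0184 + 0.0799 = 0.0983 ≈ 0.098

0.098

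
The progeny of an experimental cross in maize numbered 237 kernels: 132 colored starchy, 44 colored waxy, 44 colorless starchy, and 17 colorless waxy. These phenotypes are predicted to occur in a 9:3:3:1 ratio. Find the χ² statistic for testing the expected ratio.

0.345

Expected counts for N = 237 under a 9:3:3:1 ratio (total parts = 16):
  colored starchy: 237 × 9/16 = 133.3125
  colored waxy: 237 × 3/16 = 44.4375
  colorless starchy: 237 × 3/16 = 44.4375
  colorless waxy: 237 × 1/16 = 14.8125
χ² = Σ (O − E)² / E
  colored starchy: (132 − 133.3125)² / 133.3125 = 0.0129
  colored waxy: (44 − 44.4375)² / 44.4375 = 0.0043
  colorless starchy: (44 − 44.4375)² / 44.4375 = 0.0043
  colorless waxy: (17 − 14.8125)² / 14.8125 = 0.3230
χ² = 0.0129 + 0.0043 + 0.0043 + 0.3230 = 0.3445 ≈ 0.345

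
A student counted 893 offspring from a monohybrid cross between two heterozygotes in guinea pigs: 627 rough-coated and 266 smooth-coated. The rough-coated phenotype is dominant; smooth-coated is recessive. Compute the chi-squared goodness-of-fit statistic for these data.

For a monohybrid cross between heterozygotes with complete dominance, the expected phenotypic ratio is 3:1.
Under the 3:1 hypothesis (Σ ratio = 4, N = 893):
  rough-coated: 893 × 3/4 = 669.75
  smooth-coated: 893 × 1/4 = 223.25
χ² = Σ (O − E)² / E
  rough-coated: (627 − 669.75)² / 669.75 = 2.7287
  smooth-coated: (266 − 223.25)² / 223.25 = 8.1862
χ² = 2.7287 + 8.1862 = 10.9149 ≈ 10.915

10.915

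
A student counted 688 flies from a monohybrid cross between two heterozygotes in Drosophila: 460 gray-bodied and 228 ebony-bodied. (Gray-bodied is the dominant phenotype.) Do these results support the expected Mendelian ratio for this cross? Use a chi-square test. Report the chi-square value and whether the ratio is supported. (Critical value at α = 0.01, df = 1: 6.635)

24.310; not consistent

For a monohybrid cross between heterozygotes with complete dominance, the expected phenotypic ratio is 3:1.
Total ratio parts = 4. Expected numbers out of 688:
  gray-bodied: 688 × 3/4 = 516
  ebony-bodied: 688 × 1/4 = 172
χ² = Σ (O − E)² / E
  gray-bodied: (460 − 516)² / 516 = 6.0775
  ebony-bodied: (228 − 172)² / 172 = 18.2326
χ² = 6.0775 + 18.2326 = 24.3101 ≈ 24.310
Degrees of freedom = 2 − 1 = 1; critical value at α = 0.01 is 6.635.
Since 24.310 > 6.635, we reject the null hypothesis — the data do not fit the 3:1 ratio.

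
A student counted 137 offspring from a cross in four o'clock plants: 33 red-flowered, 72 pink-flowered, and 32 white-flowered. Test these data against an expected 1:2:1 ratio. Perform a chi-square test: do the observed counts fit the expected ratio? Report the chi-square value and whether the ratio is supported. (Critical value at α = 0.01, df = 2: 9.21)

0.372; consistent

Under the 1:2:1 hypothesis (Σ ratio = 4, N = 137):
  red-flowered: 137 × 1/4 = 34.25
  pink-flowered: 137 × 2/4 = 68.5
  white-flowered: 137 × 1/4 = 34.25
χ² = Σ (O − E)² / E
  red-flowered: (33 − 34.25)² / 34.25 = 0.0456
  pink-flowered: (72 − 68.5)² / 68.5 = 0.1788
  white-flowered: (32 − 34.25)² / 34.25 = 0.1478
χ² = 0.0456 + 0.1788 + 0.1478 = 0.3722 ≈ 0.372
Degrees of freedom = 3 − 1 = 2; critical value at α = 0.01 is 9.21.
Since 0.372 < 9.21, we fail to reject the null hypothesis — the data are consistent with the 1:2:1 ratio.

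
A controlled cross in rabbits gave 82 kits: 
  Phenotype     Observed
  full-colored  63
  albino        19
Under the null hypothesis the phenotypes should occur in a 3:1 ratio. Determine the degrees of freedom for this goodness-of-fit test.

A goodness-of-fit test with 2 phenotype classes has df = 2 − 1 = 1.

1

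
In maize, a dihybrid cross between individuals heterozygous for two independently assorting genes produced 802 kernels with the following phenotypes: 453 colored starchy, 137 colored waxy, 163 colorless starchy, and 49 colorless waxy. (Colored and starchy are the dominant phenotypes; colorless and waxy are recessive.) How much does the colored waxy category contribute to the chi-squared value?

A dihybrid F₂ with independent assortment and complete dominance at both loci gives a 9:3:3:1 phenotypic ratio.
Under the 9:3:3:1 hypothesis (Σ ratio = 16, N = 802):
  colored starchy: 802 × 9/16 = 451.125
  colored waxy: 802 × 3/16 = 150.375
  colorless starchy: 802 × 3/16 = 150.375
  colorless waxy: 802 × 1/16 = 50.125
Contribution of colored waxy: (137 − 150.375)² / 150.375 = 1.1896

1.190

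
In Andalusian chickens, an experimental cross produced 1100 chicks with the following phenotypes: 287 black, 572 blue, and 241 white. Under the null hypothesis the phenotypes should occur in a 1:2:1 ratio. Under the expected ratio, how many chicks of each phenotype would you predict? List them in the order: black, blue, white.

275, 550, 275

The 1:2:1 ratio has 4 parts, so with N = 1100 the expected counts are:
  black: 1100 × 1/4 = 275
  blue: 1100 × 2/4 = 550
  white: 1100 × 1/4 = 275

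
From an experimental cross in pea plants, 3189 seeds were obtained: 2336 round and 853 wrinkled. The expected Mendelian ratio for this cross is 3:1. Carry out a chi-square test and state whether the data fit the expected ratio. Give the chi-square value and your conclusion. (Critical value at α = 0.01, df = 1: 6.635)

Total ratio parts = 4. Expected numbers out of 3189:
  round: 3189 × 3/4 = 2391.75
  wrinkled: 3189 × 1/4 = 797.25
χ² = Σ (O − E)² / E
  round: (2336 − 2391.75)² / 2391.75 = 1.2995
  wrinkled: (853 − 797.25)² / 797.25 = 3.8985
χ² = 1.2995 + 3.8985 = 5.198
Degrees of freedom = 2 − 1 = 1; critical value at α = 0.01 is 6.635.
Since 5.198 < 6.635, we fail to reject the null hypothesis — the data are consistent with the 3:1 ratio.

5.198; consistent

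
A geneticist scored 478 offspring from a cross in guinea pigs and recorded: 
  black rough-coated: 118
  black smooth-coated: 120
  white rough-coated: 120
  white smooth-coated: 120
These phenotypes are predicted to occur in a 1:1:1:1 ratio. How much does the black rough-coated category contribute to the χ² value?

0.019

Total ratio parts = 4. Expected numbers out of 478:
  black rough-coated: 478 × 1/4 = 119.5
  black smooth-coated: 478 × 1/4 = 119.5
  white rough-coated: 478 × 1/4 = 119.5
  white smooth-coated: 478 × 1/4 = 119.5
Contribution of black rough-coated: (118 − 119.5)² / 119.5 = 0.0188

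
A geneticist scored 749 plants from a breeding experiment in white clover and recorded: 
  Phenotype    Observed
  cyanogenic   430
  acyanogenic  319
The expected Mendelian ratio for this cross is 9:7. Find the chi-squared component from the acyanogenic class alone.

0.230

Under the 9:7 hypothesis (Σ ratio = 16, N = 749):
  cyanogenic: 749 × 9/16 = 421.3125
  acyanogenic: 749 × 7/16 = 327.6875
Contribution of acyanogenic: (319 − 327.6875)² / 327.6875 = 0.2303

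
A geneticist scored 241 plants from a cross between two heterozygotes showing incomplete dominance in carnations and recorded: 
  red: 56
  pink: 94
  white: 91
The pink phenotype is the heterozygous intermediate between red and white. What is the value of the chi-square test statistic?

With incomplete dominance, a heterozygote × heterozygote cross gives a 1:2:1 phenotypic ratio.
Expected counts for N = 241 under a 1:2:1 ratio (total parts = 4):
  red: 241 × 1/4 = 60.25
  pink: 241 × 2/4 = 120.5
  white: 241 × 1/4 = 60.25
χ² = Σ (O − E)² / E
  red: (56 − 60.25)² / 60.25 = 0.2998
  pink: (94 − 120.5)² / 120.5 = 5.8278
  white: (91 − 60.25)² / 60.25 = 15.6940
χ² = 0.2998 + 5.8278 + 15.6940 = 21.8216 ≈ 21.822

21.822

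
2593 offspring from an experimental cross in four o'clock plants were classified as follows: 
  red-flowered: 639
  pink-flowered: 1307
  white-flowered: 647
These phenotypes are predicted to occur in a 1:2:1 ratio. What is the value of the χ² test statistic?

0.219

Under the 1:2:1 hypothesis (Σ ratio = 4, N = 2593):
  red-flowered: 2593 × 1/4 = 648.25
  pink-flowered: 2593 × 2/4 = 1296.5
  white-flowered: 2593 × 1/4 = 648.25
χ² = Σ (O − E)² / E
  red-flowered: (639 − 648.25)² / 648.25 = 0.1320
  pink-flowered: (1307 − 1296.5)² / 1296.5 = 0.0850
  white-flowered: (647 − 648.25)² / 648.25 = 0.0024
χ² = 0.1320 + 0.0850 + 0.0024 = 0.2194 ≈ 0.219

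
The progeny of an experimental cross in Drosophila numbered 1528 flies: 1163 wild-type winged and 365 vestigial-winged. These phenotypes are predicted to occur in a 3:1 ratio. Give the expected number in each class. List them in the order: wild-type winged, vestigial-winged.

Under the 3:1 hypothesis (Σ ratio = 4, N = 1528):
  wild-type winged: 1528 × 3/4 = 1146
  vestigial-winged: 1528 × 1/4 = 382

1146, 382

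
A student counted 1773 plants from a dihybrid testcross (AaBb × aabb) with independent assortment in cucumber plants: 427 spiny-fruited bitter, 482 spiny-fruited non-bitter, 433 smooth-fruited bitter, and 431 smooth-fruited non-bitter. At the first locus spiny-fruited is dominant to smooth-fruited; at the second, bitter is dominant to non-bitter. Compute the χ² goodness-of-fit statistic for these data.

4.559

A dihybrid testcross with independent assortment gives a 1:1:1:1 ratio.
Total ratio parts = 4. Expected numbers out of 1773:
  spiny-fruited bitter: 1773 × 1/4 = 443.25
  spiny-fruited non-bitter: 1773 × 1/4 = 443.25
  smooth-fruited bitter: 1773 × 1/4 = 443.25
  smooth-fruited non-bitter: 1773 × 1/4 = 443.25
χ² = Σ (O − E)² / E
  spiny-fruited bitter: (427 − 443.25)² / 443.25 = 0.5957
  spiny-fruited non-bitter: (482 − 443.25)² / 443.25 = 3.3876
  smooth-fruited bitter: (433 − 443.25)² / 443.25 = 0.2370
  smooth-fruited non-bitter: (431 − 443.25)² / 443.25 = 0.3386
χ² = 0.5957 + 3.3876 + 0.2370 + 0.3386 = 4.5589 ≈ 4.559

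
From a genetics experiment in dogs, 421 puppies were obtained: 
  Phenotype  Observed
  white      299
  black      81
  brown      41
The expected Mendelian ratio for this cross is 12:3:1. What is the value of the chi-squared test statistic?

9.141

Under the 12:3:1 hypothesis (Σ ratio = 16, N = 421):
  white: 421 × 12/16 = 315.75
  black: 421 × 3/16 = 78.9375
  brown: 421 × 1/16 = 26.3125
χ² = Σ (O − E)² / E
  white: (299 − 315.75)² / 315.75 = 0.8886
  black: (81 − 78.9375)² / 78.9375 = 0.0539
  brown: (41 − 26.3125)² / 26.3125 = 8.1985
χ² = 0.8886 + 0.0539 + 8.1985 = 9.141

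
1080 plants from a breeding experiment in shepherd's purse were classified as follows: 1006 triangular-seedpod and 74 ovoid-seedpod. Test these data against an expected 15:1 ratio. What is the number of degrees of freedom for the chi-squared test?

1

A goodness-of-fit test with 2 phenotype classes has df = 2 − 1 = 1.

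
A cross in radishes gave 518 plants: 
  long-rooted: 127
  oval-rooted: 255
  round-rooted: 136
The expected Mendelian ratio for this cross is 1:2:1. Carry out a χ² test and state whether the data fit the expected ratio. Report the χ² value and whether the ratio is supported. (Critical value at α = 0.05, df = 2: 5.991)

Total ratio parts = 4. Expected numbers out of 518:
  long-rooted: 518 × 1/4 = 129.5
  oval-rooted: 518 × 2/4 = 259
  round-rooted: 518 × 1/4 = 129.5
χ² = Σ (O − E)² / E
  long-rooted: (127 − 129.5)² / 129.5 = 0.0483
  oval-rooted: (255 − 259)² / 259 = 0.0618
  round-rooted: (136 − 129.5)² / 129.5 = 0.3263
χ² = 0.0483 + 0.0618 + 0.3263 = 0.4364 ≈ 0.436
Degrees of freedom = 3 − 1 = 2; critical value at α = 0.05 is 5.991.
Since 0.436 < 5.991, we fail to reject the null hypothesis — the data are consistent with the 1:2:1 ratio.

0.436; consistent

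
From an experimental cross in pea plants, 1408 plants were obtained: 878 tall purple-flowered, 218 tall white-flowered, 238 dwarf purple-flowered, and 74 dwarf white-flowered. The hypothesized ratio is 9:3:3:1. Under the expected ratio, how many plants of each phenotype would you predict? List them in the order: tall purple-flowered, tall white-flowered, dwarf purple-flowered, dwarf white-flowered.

Expected counts for N = 1408 under a 9:3:3:1 ratio (total parts = 16):
  tall purple-flowered: 1408 × 9/16 = 792
  tall white-flowered: 1408 × 3/16 = 264
  dwarf purple-flowered: 1408 × 3/16 = 264
  dwarf white-flowered: 1408 × 1/16 = 88

792, 264, 264, 88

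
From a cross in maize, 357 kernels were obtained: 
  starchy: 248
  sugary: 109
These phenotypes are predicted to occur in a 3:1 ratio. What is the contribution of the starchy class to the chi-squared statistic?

Total ratio parts = 4. Expected numbers out of 357:
  starchy: 357 × 3/4 = 267.75
  sugary: 357 × 1/4 = 89.25
Contribution of starchy: (248 − 267.75)² / 267.75 = 1.4568

1.457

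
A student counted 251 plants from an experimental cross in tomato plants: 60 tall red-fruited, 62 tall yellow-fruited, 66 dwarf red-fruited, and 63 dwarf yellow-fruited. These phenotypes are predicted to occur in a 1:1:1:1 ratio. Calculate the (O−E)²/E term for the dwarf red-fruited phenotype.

0.168

Expected counts for N = 251 under a 1:1:1:1 ratio (total parts = 4):
  tall red-fruited: 251 × 1/4 = 62.75
  tall yellow-fruited: 251 × 1/4 = 62.75
  dwarf red-fruited: 251 × 1/4 = 62.75
  dwarf yellow-fruited: 251 × 1/4 = 62.75
Contribution of dwarf red-fruited: (66 − 62.75)² / 62.75 = 0.1683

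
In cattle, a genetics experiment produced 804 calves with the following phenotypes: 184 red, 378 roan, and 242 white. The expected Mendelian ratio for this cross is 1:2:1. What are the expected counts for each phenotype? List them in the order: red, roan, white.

201, 402, 201

Total ratio parts = 4. Expected numbers out of 804:
  red: 804 × 1/4 = 201
  roan: 804 × 2/4 = 402
  white: 804 × 1/4 = 201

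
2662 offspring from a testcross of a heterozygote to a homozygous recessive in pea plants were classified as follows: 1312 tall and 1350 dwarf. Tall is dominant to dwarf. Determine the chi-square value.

0.542

A testcross of a heterozygote (Aa × aa) gives a 1:1 phenotypic ratio.
Total ratio parts = 2. Expected numbers out of 2662:
  tall: 2662 × 1/2 = 1331
  dwarf: 2662 × 1/2 = 1331
χ² = Σ (O − E)² / E
  tall: (1312 − 1331)² / 1331 = 0.2712
  dwarf: (1350 − 1331)² / 1331 = 0.2712
χ² = 0.2712 + 0.2712 = 0.5424 ≈ 0.542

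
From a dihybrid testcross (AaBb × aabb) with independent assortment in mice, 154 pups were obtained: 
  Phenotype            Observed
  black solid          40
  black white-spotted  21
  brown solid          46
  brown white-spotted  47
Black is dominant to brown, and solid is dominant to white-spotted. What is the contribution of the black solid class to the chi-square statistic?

A dihybrid testcross with independent assortment gives a 1:1:1:1 ratio.
The 1:1:1:1 ratio has 4 parts, so with N = 154 the expected counts are:
  black solid: 154 × 1/4 = 38.5
  black white-spotted: 154 × 1/4 = 38.5
  brown solid: 154 × 1/4 = 38.5
  brown white-spotted: 154 × 1/4 = 38.5
Contribution of black solid: (40 − 38.5)² / 38.5 = 0.0584

0.058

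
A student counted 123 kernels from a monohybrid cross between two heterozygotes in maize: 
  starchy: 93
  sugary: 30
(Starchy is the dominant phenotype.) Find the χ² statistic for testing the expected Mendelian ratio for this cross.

For a monohybrid cross between heterozygotes with complete dominance, the expected phenotypic ratio is 3:1.
Total ratio parts = 4. Expected numbers out of 123:
  starchy: 123 × 3/4 = 92.25
  sugary: 123 × 1/4 = 30.75
χ² = Σ (O − E)² / E
  starchy: (93 − 92.25)² / 92.25 = 0.0061
  sugary: (30 − 30.75)² / 30.75 = 0.0183
χ² = 0.0061 + 0.0183 = 0.0244 ≈ 0.024

0.024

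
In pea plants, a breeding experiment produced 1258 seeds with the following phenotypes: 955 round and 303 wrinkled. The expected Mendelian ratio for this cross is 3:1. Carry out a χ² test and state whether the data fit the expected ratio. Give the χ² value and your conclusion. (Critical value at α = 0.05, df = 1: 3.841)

Under the 3:1 hypothesis (Σ ratio = 4, N = 1258):
  round: 1258 × 3/4 = 943.5
  wrinkled: 1258 × 1/4 = 314.5
χ² = Σ (O − E)² / E
  round: (955 − 943.5)² / 943.5 = 0.1402
  wrinkled: (303 − 314.5)² / 314.5 = 0.4205
χ² = 0.1402 + 0.4205 = 0.5607 ≈ 0.561
Degrees of freedom = 2 − 1 = 1; critical value at α = 0.05 is 3.841.
Since 0.561 < 3.841, we fail to reject the null hypothesis — the data are consistent with the 3:1 ratio.

0.561; consistent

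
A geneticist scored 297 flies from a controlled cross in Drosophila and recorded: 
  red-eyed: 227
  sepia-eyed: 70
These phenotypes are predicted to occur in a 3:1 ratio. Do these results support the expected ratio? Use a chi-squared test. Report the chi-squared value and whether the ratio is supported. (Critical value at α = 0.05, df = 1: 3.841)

0.324; consistent

The 3:1 ratio has 4 parts, so with N = 297 the expected counts are:
  red-eyed: 297 × 3/4 = 222.75
  sepia-eyed: 297 × 1/4 = 74.25
χ² = Σ (O − E)² / E
  red-eyed: (227 − 222.75)² / 222.75 = 0.0811
  sepia-eyed: (70 − 74.25)² / 74.25 = 0.2433
χ² = 0.0811 + 0.2433 = 0.3244 ≈ 0.324
Degrees of freedom = 2 − 1 = 1; critical value at α = 0.05 is 3.841.
Since 0.324 < 3.841, we fail to reject the null hypothesis — the data are consistent with the 3:1 ratio.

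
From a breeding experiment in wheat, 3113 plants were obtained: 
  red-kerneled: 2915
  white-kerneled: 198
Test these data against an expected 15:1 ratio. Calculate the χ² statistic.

Expected counts for N = 3113 under a 15:1 ratio (total parts = 16):
  red-kerneled: 3113 × 15/16 = 2918.4375
  white-kerneled: 3113 × 1/16 = 194.5625
χ² = Σ (O − E)² / E
  red-kerneled: (2915 − 2918.4375)² / 2918.4375 = 0.0040
  white-kerneled: (198 − 194.5625)² / 194.5625 = 0.0607
χ² = 0.0040 + 0.0607 = 0.0647 ≈ 0.065

0.065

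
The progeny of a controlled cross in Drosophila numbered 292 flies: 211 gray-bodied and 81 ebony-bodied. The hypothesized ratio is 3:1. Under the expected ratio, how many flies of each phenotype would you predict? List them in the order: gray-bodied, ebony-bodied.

The 3:1 ratio has 4 parts, so with N = 292 the expected counts are:
  gray-bodied: 292 × 3/4 = 219
  ebony-bodied: 292 × 1/4 = 73

219, 73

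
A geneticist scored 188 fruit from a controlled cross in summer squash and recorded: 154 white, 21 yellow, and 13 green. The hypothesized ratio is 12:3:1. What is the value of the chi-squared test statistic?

The 12:3:1 ratio has 16 parts, so with N = 188 the expected counts are:
  white: 188 × 12/16 = 141
  yellow: 188 × 3/16 = 35.25
  green: 188 × 1/16 = 11.75
χ² = Σ (O − E)² / E
  white: (154 − 141)² / 141 = 1.1986
  yellow: (21 − 35.25)² / 35.25 = 5.7606
  green: (13 − 11.75)² / 11.75 = 0.1330
χ² = 1.1986 + 5.7606 + 0.1330 = 7.0922 ≈ 7.092

7.092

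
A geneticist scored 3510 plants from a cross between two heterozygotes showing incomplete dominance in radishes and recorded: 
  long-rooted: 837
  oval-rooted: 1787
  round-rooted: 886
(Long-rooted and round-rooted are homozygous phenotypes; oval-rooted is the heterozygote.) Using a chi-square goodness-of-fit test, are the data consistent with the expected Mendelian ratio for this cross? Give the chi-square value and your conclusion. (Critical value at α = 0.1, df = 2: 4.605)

2.535; consistent

With incomplete dominance, a heterozygote × heterozygote cross gives a 1:2:1 phenotypic ratio.
Total ratio parts = 4. Expected numbers out of 3510:
  long-rooted: 3510 × 1/4 = 877.5
  oval-rooted: 3510 × 2/4 = 1755
  round-rooted: 3510 × 1/4 = 877.5
χ² = Σ (O − E)² / E
  long-rooted: (837 − 877.5)² / 877.5 = 1.8692
  oval-rooted: (1787 − 1755)² / 1755 = 0.5835
  round-rooted: (886 − 877.5)² / 877.5 = 0.0823
χ² = 1.8692 + 0.5835 + 0.0823 = 2.535
Degrees of freedom = 3 − 1 = 2; critical value at α = 0.1 is 4.605.
Since 2.535 < 4.605, we fail to reject the null hypothesis — the data are consistent with the 1:2:1 ratio.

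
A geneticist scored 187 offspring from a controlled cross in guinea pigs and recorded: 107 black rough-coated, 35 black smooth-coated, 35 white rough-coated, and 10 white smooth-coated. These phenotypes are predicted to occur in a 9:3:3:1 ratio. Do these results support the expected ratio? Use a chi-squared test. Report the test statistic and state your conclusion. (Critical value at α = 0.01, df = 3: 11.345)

0.275; consistent

Under the 9:3:3:1 hypothesis (Σ ratio = 16, N = 187):
  black rough-coated: 187 × 9/16 = 105.1875
  black smooth-coated: 187 × 3/16 = 35.0625
  white rough-coated: 187 × 3/16 = 35.0625
  white smooth-coated: 187 × 1/16 = 11.6875
χ² = Σ (O − E)² / E
  black rough-coated: (107 − 105.1875)² / 105.1875 = 0.0312
  black smooth-coated: (35 − 35.0625)² / 35.0625 = 0.0001
  white rough-coated: (35 − 35.0625)² / 35.0625 = 0.0001
  white smooth-coated: (10 − 11.6875)² / 11.6875 = 0.2436
χ² = 0.0312 + 0.0001 + 0.0001 + 0.2436 = 0.275
Degrees of freedom = 4 − 1 = 3; critical value at α = 0.01 is 11.345.
Since 0.275 < 11.345, we fail to reject the null hypothesis — the data are consistent with the 9:3:3:1 ratio.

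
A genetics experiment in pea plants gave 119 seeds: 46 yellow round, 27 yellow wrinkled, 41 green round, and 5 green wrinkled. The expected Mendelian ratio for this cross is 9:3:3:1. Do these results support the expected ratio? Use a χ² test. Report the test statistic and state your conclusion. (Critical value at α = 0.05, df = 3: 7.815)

23.984; not consistent

Total ratio parts = 16. Expected numbers out of 119:
  yellow round: 119 × 9/16 = 66.9375
  yellow wrinkled: 119 × 3/16 = 22.3125
  green round: 119 × 3/16 = 22.3125
  green wrinkled: 119 × 1/16 = 7.4375
χ² = Σ (O − E)² / E
  yellow round: (46 − 66.9375)² / 66.9375 = 6.5491
  yellow wrinkled: (27 − 22.3125)² / 22.3125 = 0.9848
  green round: (41 − 22.3125)² / 22.3125 = 15.6514
  green wrinkled: (5 − 7.4375)² / 7.4375 = 0.7988
χ² = 6.5491 + 0.9848 + 15.6514 + 0.7988 = 23.9841 ≈ 23.984
Degrees of freedom = 4 − 1 = 3; critical value at α = 0.05 is 7.815.
Since 23.984 > 7.815, we reject the null hypothesis — the data do not fit the 9:3:3:1 ratio.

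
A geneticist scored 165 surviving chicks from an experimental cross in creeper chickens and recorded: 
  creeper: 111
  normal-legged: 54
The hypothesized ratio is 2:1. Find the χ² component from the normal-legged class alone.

Expected counts for N = 165 under a 2:1 ratio (total parts = 3):
  creeper: 165 × 2/3 = 110
  normal-legged: 165 × 1/3 = 55
Contribution of normal-legged: (54 − 55)² / 55 = 0.0182

0.018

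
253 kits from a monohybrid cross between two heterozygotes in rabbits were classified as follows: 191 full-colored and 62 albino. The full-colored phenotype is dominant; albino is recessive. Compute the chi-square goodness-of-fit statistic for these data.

0.033

For a monohybrid cross between heterozygotes with complete dominance, the expected phenotypic ratio is 3:1.
The 3:1 ratio has 4 parts, so with N = 253 the expected counts are:
  full-colored: 253 × 3/4 = 189.75
  albino: 253 × 1/4 = 63.25
χ² = Σ (O − E)² / E
  full-colored: (191 − 189.75)² / 189.75 = 0.0082
  albino: (62 − 63.25)² / 63.25 = 0.0247
χ² = 0.0082 + 0.0247 = 0.0329 ≈ 0.033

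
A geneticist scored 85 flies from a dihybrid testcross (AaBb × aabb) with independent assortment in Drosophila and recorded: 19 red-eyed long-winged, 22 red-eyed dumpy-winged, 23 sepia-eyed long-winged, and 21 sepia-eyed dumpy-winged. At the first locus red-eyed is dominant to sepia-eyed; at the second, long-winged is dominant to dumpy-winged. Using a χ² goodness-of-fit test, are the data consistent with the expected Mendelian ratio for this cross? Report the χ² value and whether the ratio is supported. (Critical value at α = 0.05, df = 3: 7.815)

A dihybrid testcross with independent assortment gives a 1:1:1:1 ratio.
Total ratio parts = 4. Expected numbers out of 85:
  red-eyed long-winged: 85 × 1/4 = 21.25
  red-eyed dumpy-winged: 85 × 1/4 = 21.25
  sepia-eyed long-winged: 85 × 1/4 = 21.25
  sepia-eyed dumpy-winged: 85 × 1/4 = 21.25
χ² = Σ (O − E)² / E
  red-eyed long-winged: (19 − 21.25)² / 21.25 = 0.2382
  red-eyed dumpy-winged: (22 − 21.25)² / 21.25 = 0.0265
  sepia-eyed long-winged: (23 − 21.25)² / 21.25 = 0.1441
  sepia-eyed dumpy-winged: (21 − 21.25)² / 21.25 = 0.0029
χ² = 0.2382 + 0.0265 + 0.1441 + 0.0029 = 0.4117 ≈ 0.412
Degrees of freedom = 4 − 1 = 3; critical value at α = 0.05 is 7.815.
Since 0.412 < 7.815, we fail to reject the null hypothesis — the data are consistent with the 1:1:1:1 ratio.

0.412; consistent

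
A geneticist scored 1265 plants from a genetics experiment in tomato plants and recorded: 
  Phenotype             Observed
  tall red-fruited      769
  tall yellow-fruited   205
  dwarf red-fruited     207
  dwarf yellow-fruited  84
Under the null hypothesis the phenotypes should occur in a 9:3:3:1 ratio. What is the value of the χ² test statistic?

Under the 9:3:3:1 hypothesis (Σ ratio = 16, N = 1265):
  tall red-fruited: 1265 × 9/16 = 711.5625
  tall yellow-fruited: 1265 × 3/16 = 237.1875
  dwarf red-fruited: 1265 × 3/16 = 237.1875
  dwarf yellow-fruited: 1265 × 1/16 = 79.0625
χ² = Σ (O − E)² / E
  tall red-fruited: (769 − 711.5625)² / 711.5625 = 4.6364
  tall yellow-fruited: (205 − 237.1875)² / 237.1875 = 4.3680
  dwarf red-fruited: (207 − 237.1875)² / 237.1875 = 3.8420
  dwarf yellow-fruited: (84 − 79.0625)² / 79.0625 = 0.3083
χ² = 4.6364 + 4.3680 + 3.8420 + 0.3083 = 13.1547 ≈ 13.155

13.155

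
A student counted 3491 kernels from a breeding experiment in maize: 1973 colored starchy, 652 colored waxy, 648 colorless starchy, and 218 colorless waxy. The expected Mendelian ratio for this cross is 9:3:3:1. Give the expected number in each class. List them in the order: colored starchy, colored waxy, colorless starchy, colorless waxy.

1963.6875, 654.5625, 654.5625, 218.1875

Total ratio parts = 16. Expected numbers out of 3491:
  colored starchy: 3491 × 9/16 = 1963.6875
  colored waxy: 3491 × 3/16 = 654.5625
  colorless starchy: 3491 × 3/16 = 654.5625
  colorless waxy: 3491 × 1/16 = 218.1875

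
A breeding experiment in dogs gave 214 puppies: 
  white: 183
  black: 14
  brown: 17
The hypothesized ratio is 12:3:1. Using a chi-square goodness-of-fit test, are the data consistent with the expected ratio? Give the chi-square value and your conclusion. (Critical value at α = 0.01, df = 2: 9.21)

Expected counts for N = 214 under a 12:3:1 ratio (total parts = 16):
  white: 214 × 12/16 = 160.5
  black: 214 × 3/16 = 40.125
  brown: 214 × 1/16 = 13.375
χ² = Σ (O − E)² / E
  white: (183 − 160.5)² / 160.5 = 3.1542
  black: (14 − 40.125)² / 40.125 = 17.0097
  brown: (17 − 13.375)² / 13.375 = 0.9825
χ² = 3.1542 + 17.0097 + 0.9825 = 21.1464 ≈ 21.146
Degrees of freedom = 3 − 1 = 2; critical value at α = 0.01 is 9.21.
Since 21.146 > 9.21, we reject the null hypothesis — the data do not fit the 12:3:1 ratio.

21.146; not consistent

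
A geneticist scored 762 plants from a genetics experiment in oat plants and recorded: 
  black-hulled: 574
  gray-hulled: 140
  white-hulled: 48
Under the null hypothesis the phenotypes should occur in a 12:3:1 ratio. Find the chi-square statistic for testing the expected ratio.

0.072

Total ratio parts = 16. Expected numbers out of 762:
  black-hulled: 762 × 12/16 = 571.5
  gray-hulled: 762 × 3/16 = 142.875
  white-hulled: 762 × 1/16 = 47.625
χ² = Σ (O − E)² / E
  black-hulled: (574 − 571.5)² / 571.5 = 0.0109
  gray-hulled: (140 − 142.875)² / 142.875 = 0.0579
  white-hulled: (48 − 47.625)² / 47.625 = 0.0030
χ² = 0.0109 + 0.0579 + 0.0030 = 0.0718 ≈ 0.072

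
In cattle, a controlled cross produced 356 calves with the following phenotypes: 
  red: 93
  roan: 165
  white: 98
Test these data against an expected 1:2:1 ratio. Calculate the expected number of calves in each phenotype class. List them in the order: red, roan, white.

Expected counts for N = 356 under a 1:2:1 ratio (total parts = 4):
  red: 356 × 1/4 = 89
  roan: 356 × 2/4 = 178
  white: 356 × 1/4 = 89

89, 178, 89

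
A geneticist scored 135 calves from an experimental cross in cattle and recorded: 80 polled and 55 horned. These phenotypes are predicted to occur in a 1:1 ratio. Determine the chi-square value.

The 1:1 ratio has 2 parts, so with N = 135 the expected counts are:
  polled: 135 × 1/2 = 67.5
  horned: 135 × 1/2 = 67.5
χ² = Σ (O − E)² / E
  polled: (80 − 67.5)² / 67.5 = 2.3148
  horned: (55 − 67.5)² / 67.5 = 2.3148
χ² = 2.3148 + 2.3148 = 4.6296 ≈ 4.630

4.630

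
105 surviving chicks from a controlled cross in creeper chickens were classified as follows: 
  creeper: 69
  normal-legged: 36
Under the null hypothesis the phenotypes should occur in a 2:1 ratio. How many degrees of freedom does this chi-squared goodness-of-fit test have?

A goodness-of-fit test with 2 phenotype classes has df = 2 − 1 = 1.

1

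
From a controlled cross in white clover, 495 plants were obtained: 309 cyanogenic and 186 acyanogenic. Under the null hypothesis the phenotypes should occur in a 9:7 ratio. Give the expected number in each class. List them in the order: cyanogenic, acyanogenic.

Expected counts for N = 495 under a 9:7 ratio (total parts = 16):
  cyanogenic: 495 × 9/16 = 278.4375
  acyanogenic: 495 × 7/16 = 216.5625

278.4375, 216.5625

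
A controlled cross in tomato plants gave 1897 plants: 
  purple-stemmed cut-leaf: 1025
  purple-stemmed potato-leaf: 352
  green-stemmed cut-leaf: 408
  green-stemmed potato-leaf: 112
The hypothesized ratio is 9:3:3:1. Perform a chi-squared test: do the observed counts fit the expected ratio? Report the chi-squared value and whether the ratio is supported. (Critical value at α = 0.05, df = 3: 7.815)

9.753; not consistent

The 9:3:3:1 ratio has 16 parts, so with N = 1897 the expected counts are:
  purple-stemmed cut-leaf: 1897 × 9/16 = 1067.0625
  purple-stemmed potato-leaf: 1897 × 3/16 = 355.6875
  green-stemmed cut-leaf: 1897 × 3/16 = 355.6875
  green-stemmed potato-leaf: 1897 × 1/16 = 118.5625
χ² = Σ (O − E)² / E
  purple-stemmed cut-leaf: (1025 − 1067.0625)² / 1067.0625 = 1.6581
  purple-stemmed potato-leaf: (352 − 355.6875)² / 355.6875 = 0.0382
  green-stemmed cut-leaf: (408 − 355.6875)² / 355.6875 = 7.6938
  green-stemmed potato-leaf: (112 − 118.5625)² / 118.5625 = 0.3632
χ² = 1.6581 + 0.0382 + 7.6938 + 0.3632 = 9.7533 ≈ 9.753
Degrees of freedom = 4 − 1 = 3; critical value at α = 0.05 is 7.815.
Since 9.753 > 7.815, we reject the null hypothesis — the data do not fit the 9:3:3:1 ratio.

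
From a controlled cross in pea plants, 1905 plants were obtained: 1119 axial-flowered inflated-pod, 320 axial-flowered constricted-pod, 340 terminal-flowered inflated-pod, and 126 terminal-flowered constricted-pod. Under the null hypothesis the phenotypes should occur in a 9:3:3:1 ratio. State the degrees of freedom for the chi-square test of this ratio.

3

A goodness-of-fit test with 4 phenotype classes has df = 4 − 1 = 3.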